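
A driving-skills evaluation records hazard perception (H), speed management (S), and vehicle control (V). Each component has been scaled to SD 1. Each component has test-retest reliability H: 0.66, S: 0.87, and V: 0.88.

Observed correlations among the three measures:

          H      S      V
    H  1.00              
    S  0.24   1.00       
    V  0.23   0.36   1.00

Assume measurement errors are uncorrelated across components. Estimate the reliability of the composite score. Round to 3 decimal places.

Var(H+S+V) = 3 + 2·[0.24 + 0.23 + 0.36] = 3 + 1.66 = 4.66.
Under uncorrelated errors the observed covariances equal the true-score covariances, so only the own-variance terms attenuate.
True-score variance = [0.66 + 0.87 + 0.88] + 1.66 = 2.41 + 1.66 = 4.07.
Reliability = 4.07 / 4.66 = 0.873.

0.873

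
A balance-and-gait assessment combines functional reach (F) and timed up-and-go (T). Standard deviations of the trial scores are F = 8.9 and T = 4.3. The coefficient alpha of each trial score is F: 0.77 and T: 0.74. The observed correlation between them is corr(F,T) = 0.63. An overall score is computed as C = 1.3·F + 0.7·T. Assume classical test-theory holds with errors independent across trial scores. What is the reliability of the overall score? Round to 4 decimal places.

Var(C) = 1.3²·8.9² + 0.7²·4.3² + 2·[0.91·8.9·4.3·0.63] = 142.925 + 43.8804 = 186.805.
With uncorrelated errors the cross-covariances are all true-score covariance, so they carry over unchanged; only the diagonal terms shrink to ρᵢσᵢ².
True-score variance = [1.3²·8.9²·0.77 + 0.7²·4.3²·0.74] + 43.8804 = 109.78 + 43.8804 = 153.661.
Reliability = 153.661 / 186.805 = 0.8226.

0.8226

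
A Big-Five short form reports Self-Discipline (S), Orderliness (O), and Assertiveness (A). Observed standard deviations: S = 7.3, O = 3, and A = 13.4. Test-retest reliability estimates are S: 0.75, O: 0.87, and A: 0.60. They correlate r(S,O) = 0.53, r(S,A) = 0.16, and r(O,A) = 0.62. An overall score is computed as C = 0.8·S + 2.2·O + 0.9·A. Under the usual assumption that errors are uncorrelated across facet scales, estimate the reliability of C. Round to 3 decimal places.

0.812

Var(C) = 0.8²·7.3² + 2.2²·3² + 0.9²·13.4² + 2·[1.76·7.3·3·0.53 + 0.72·7.3·13.4·0.16 + 1.98·3·13.4·0.62] = 223.109 + 162.093 = 385.203.
Under uncorrelated errors the observed covariances equal the true-score covariances, so only the own-variance terms attenuate.
True-score variance = [0.8²·7.3²·0.75 + 2.2²·3²·0.87 + 0.9²·13.4²·0.60] + 162.093 = 150.743 + 162.093 = 312.836.
Reliability = 312.836 / 385.203 = 0.812.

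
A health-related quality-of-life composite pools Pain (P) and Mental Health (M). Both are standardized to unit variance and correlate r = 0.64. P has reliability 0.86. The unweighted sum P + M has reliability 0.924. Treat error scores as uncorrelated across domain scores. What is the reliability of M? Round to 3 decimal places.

0.891

Var(P+M) = 2 + 2·0.64 = 3.280.
True-score variance = ρ_P + ρ_M + 2·0.64, so 0.924 = (0.86 + ρ_M + 1.28) / 3.280.
ρ_M = 0.924·3.280 − 0.86 − 1.28 = 0.891.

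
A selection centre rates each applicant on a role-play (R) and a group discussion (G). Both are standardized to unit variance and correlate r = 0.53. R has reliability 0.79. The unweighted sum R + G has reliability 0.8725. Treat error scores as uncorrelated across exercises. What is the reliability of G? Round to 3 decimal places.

Var(R+G) = 2 + 2·0.53 = 3.060.
True-score variance = ρ_R + ρ_G + 2·0.53, so 0.8725 = (0.79 + ρ_G + 1.06) / 3.060.
ρ_G = 0.8725·3.060 − 0.79 − 1.06 = 0.820.

0.820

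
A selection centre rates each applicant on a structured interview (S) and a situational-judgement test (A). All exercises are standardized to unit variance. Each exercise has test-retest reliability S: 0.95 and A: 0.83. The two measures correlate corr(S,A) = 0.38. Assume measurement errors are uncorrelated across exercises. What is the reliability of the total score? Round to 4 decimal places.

0.9203

Var(S+A) = 2 + 2·[0.38] = 2 + 0.76 = 2.76.
Because errors are independent across components, Cov(Tᵢ,Tⱼ) = Cov(Xᵢ,Xⱼ); the off-diagonal part of the true-score variance is the same as above.
True-score variance = [0.95 + 0.83] + 0.76 = 1.78 + 0.76 = 2.54.
Reliability = 2.54 / 2.76 = 0.9203.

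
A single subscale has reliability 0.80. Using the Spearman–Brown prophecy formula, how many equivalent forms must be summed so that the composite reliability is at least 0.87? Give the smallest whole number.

2

k ≥ ρ*(1−ρ₁)/(ρ₁(1−ρ*)) = 0.87·0.20 / (0.80·0.13) = 1.673.
Smallest integer k = 2.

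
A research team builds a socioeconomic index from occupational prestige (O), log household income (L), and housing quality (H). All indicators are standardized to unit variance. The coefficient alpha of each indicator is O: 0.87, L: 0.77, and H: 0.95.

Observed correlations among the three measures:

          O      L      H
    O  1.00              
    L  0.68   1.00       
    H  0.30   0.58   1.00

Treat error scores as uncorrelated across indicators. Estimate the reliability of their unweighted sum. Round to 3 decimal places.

Var(O+L+H) = 3 + 2·[0.68 + 0.30 + 0.58] = 3 + 3.12 = 6.12.
Under uncorrelated errors the observed covariances equal the true-score covariances, so only the own-variance terms attenuate.
True-score variance = [0.87 + 0.77 + 0.95] + 3.12 = 2.59 + 3.12 = 5.71.
Reliability = 5.71 / 6.12 = 0.933.

0.933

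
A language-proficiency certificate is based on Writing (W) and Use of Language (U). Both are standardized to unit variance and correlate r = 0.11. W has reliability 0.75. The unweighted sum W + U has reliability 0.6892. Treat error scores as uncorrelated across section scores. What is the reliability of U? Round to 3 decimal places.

Var(W+U) = 2 + 2·0.11 = 2.220.
True-score variance = ρ_W + ρ_U + 2·0.11, so 0.6892 = (0.75 + ρ_U + 0.22) / 2.220.
ρ_U = 0.6892·2.220 − 0.75 − 0.22 = 0.560.

0.560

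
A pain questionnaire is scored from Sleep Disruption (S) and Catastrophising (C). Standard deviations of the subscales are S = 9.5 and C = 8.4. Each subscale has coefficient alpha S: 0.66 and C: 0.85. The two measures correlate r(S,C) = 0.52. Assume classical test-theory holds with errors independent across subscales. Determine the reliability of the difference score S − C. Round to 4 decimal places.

0.4697

Var(S−C) = 9.5² + 8.4² − 2·9.5·8.4·0.52 = 160.81 − 82.992 = 77.818.
With uncorrelated errors the cross-covariances are all true-score covariance, so they carry over unchanged; only the diagonal terms shrink to ρᵢσᵢ².
True-score variance = [9.5²·0.66 + 8.4²·0.85] − 82.992 = 119.541 − 82.992 = 36.549.
Reliability = 36.549 / 77.818 = 0.4697.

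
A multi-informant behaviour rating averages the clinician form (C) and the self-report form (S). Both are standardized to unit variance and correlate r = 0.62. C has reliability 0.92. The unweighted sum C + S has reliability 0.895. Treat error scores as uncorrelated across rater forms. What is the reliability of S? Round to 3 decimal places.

Var(C+S) = 2 + 2·0.62 = 3.240.
True-score variance = ρ_C + ρ_S + 2·0.62, so 0.895 = (0.92 + ρ_S + 1.24) / 3.240.
ρ_S = 0.895·3.240 − 0.92 − 1.24 = 0.740.

0.740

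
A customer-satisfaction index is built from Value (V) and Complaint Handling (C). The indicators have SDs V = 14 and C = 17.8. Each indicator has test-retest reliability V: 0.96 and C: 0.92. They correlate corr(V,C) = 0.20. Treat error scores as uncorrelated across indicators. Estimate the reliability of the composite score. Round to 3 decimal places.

0.946

Var(V+C) = 14² + 17.8² + 2·[14·17.8·0.20] = 512.84 + 99.68 = 612.52.
Under uncorrelated errors the observed covariances equal the true-score covariances, so only the own-variance terms attenuate.
True-score variance = [14²·0.96 + 17.8²·0.92] + 99.68 = 479.653 + 99.68 = 579.333.
Reliability = 579.333 / 612.52 = 0.946.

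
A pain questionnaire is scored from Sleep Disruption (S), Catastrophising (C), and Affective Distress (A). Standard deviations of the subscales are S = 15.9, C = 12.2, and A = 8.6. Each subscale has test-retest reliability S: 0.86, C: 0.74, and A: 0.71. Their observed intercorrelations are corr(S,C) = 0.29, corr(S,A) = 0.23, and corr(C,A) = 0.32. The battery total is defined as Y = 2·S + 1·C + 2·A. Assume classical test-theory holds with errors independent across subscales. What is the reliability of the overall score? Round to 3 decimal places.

Var(Y) = 2²·15.9² + 12.2² + 2²·8.6² + 2·[2·15.9·12.2·0.29 + 4·15.9·8.6·0.23 + 2·12.2·8.6·0.32] = 1455.92 + 610.916 = 2066.84.
Under uncorrelated errors the observed covariances equal the true-score covariances, so only the own-variance terms attenuate.
True-score variance = [2²·15.9²·0.86 + 12.2²·0.74 + 2²·8.6²·0.71] + 610.916 = 1189.85 + 610.916 = 1800.77.
Reliability = 1800.77 / 2066.84 = 0.871.

0.871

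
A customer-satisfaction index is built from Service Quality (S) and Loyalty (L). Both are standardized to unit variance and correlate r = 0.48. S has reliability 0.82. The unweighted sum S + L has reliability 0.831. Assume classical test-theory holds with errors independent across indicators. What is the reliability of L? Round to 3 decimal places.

0.680

Var(S+L) = 2 + 2·0.48 = 2.960.
True-score variance = ρ_S + ρ_L + 2·0.48, so 0.831 = (0.82 + ρ_L + 0.96) / 2.960.
ρ_L = 0.831·2.960 − 0.82 − 0.96 = 0.680.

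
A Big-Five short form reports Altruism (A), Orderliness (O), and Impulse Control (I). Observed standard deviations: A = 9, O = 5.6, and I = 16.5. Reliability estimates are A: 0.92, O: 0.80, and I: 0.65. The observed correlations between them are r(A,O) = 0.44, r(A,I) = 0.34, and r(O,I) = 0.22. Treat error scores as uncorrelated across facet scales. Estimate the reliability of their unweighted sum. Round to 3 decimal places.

Var(A+O+I) = 9² + 5.6² + 16.5² + 2·[9·5.6·0.44 + 9·16.5·0.34 + 5.6·16.5·0.22] = 384.61 + 185.988 = 570.598.
Because errors are independent across components, Cov(Tᵢ,Tⱼ) = Cov(Xᵢ,Xⱼ); the off-diagonal part of the true-score variance is the same as above.
True-score variance = [9²·0.92 + 5.6²·0.80 + 16.5²·0.65] + 185.988 = 276.571 + 185.988 = 462.559.
Reliability = 462.559 / 570.598 = 0.811.

0.811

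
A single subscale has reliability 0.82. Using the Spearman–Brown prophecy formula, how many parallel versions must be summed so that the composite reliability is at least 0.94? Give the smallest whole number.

4

k ≥ ρ*(1−ρ₁)/(ρ₁(1−ρ*)) = 0.94·0.18 / (0.82·0.06) = 3.439.
Smallest integer k = 4.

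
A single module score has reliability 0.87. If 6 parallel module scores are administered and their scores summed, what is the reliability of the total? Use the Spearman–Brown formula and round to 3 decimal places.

ρ_k = kρ / (1 + (k−1)ρ) = 6·0.87 / (1 + 5·0.87) = 5.220 / 5.350 = 0.976.

0.976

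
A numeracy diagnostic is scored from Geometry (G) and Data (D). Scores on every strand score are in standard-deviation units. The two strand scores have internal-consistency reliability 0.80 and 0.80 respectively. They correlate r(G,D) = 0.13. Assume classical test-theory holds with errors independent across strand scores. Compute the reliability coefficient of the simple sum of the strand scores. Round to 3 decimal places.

Var(G+D) = 2 + 2·[0.13] = 2 + 0.26 = 2.26.
With uncorrelated errors the cross-covariances are all true-score covariance, so they carry over unchanged; only the diagonal terms shrink to ρᵢσᵢ².
True-score variance = [0.80 + 0.80] + 0.26 = 1.6 + 0.26 = 1.86.
Reliability = 1.86 / 2.26 = 0.823.

0.823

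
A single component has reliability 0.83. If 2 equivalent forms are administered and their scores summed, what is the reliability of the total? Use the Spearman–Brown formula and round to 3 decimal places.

ρ_k = kρ / (1 + (k−1)ρ) = 2·0.83 / (1 + 1·0.83) = 1.660 / 1.830 = 0.907.

0.907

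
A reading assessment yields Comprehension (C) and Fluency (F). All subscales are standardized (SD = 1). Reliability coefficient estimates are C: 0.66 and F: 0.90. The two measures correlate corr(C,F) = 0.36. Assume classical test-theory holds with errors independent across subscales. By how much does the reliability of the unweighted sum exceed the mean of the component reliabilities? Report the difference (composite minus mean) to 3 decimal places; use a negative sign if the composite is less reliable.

Var(sum) = 2 + 0.72 = 2.72; true-score variance = 1.56 + 0.72 = 2.28; composite reliability = 0.8382.
Mean component reliability = 0.7800.
Difference = 0.8382 − 0.7800 = 0.058.

0.058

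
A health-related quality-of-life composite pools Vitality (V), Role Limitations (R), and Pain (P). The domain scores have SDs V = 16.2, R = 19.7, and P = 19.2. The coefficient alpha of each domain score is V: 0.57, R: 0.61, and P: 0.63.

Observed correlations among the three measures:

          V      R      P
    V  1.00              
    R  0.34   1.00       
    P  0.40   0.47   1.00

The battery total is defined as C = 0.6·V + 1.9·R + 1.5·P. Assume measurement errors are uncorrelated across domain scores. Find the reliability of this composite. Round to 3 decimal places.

0.765

Var(C) = 0.6²·16.2² + 1.9²·19.7² + 1.5²·19.2² + 2·[1.14·16.2·19.7·0.34 + 0.9·16.2·19.2·0.40 + 2.85·19.7·19.2·0.47] = 2324.92 + 1484.65 = 3809.57.
With uncorrelated errors the cross-covariances are all true-score covariance, so they carry over unchanged; only the diagonal terms shrink to ρᵢσᵢ².
True-score variance = [0.6²·16.2²·0.57 + 1.9²·19.7²·0.61 + 1.5²·19.2²·0.63] + 1484.65 = 1431.01 + 1484.65 = 2915.66.
Reliability = 2915.66 / 3809.57 = 0.765.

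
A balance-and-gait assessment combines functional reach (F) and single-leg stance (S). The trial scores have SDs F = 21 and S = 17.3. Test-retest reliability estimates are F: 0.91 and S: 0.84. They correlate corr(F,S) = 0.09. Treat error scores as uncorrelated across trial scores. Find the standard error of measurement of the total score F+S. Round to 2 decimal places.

9.36

Var(total) = 740.29 + 65.394 = 805.684.
True-score variance = 652.714 + 65.394 = 718.108, so reliability = 0.8913.
Error variance = 805.684 − 718.108 = 87.5764; SEM = √87.5764 = 9.36.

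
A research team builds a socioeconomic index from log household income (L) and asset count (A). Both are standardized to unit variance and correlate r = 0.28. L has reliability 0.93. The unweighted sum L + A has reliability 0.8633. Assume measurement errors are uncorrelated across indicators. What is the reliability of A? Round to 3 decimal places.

0.720

Var(L+A) = 2 + 2·0.28 = 2.560.
True-score variance = ρ_L + ρ_A + 2·0.28, so 0.8633 = (0.93 + ρ_A + 0.56) / 2.560.
ρ_A = 0.8633·2.560 − 0.93 − 0.56 = 0.720.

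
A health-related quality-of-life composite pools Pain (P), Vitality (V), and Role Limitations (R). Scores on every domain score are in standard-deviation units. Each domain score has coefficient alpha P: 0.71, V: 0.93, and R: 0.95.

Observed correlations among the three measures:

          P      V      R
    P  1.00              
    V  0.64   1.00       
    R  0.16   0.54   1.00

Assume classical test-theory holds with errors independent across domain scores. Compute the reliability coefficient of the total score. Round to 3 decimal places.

0.928

Var(P+V+R) = 3 + 2·[0.64 + 0.16 + 0.54] = 3 + 2.68 = 5.68.
Because errors are independent across components, Cov(Tᵢ,Tⱼ) = Cov(Xᵢ,Xⱼ); the off-diagonal part of the true-score variance is the same as above.
True-score variance = [0.71 + 0.93 + 0.95] + 2.68 = 2.59 + 2.68 = 5.27.
Reliability = 5.27 / 5.68 = 0.928.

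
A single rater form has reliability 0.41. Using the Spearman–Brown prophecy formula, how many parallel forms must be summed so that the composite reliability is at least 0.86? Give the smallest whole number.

k ≥ ρ*(1−ρ₁)/(ρ₁(1−ρ*)) = 0.86·0.59 / (0.41·0.14) = 8.840.
Smallest integer k = 9.

9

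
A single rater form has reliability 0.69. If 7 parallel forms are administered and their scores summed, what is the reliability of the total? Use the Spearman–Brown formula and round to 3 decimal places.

ρ_k = kρ / (1 + (k−1)ρ) = 7·0.69 / (1 + 6·0.69) = 4.830 / 5.140 = 0.940.

0.940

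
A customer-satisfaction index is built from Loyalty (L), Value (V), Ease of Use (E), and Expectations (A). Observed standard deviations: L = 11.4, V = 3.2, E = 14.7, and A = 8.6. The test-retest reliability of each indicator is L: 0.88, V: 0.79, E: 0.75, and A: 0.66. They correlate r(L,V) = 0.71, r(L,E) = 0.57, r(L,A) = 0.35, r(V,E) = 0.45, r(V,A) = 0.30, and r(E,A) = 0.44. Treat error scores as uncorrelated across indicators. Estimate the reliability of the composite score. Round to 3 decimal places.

0.894

Var(L+V+E+A) = 11.4² + 3.2² + 14.7² + 8.6² + 2·[11.4·3.2·0.71 + 11.4·14.7·0.57 + 11.4·8.6·0.35 + 3.2·14.7·0.45 + 3.2·8.6·0.30 + 14.7·8.6·0.44] = 430.25 + 481.568 = 911.818.
Under uncorrelated errors the observed covariances equal the true-score covariances, so only the own-variance terms attenuate.
True-score variance = [11.4²·0.88 + 3.2²·0.79 + 14.7²·0.75 + 8.6²·0.66] + 481.568 = 333.336 + 481.568 = 814.904.
Reliability = 814.904 / 911.818 = 0.894.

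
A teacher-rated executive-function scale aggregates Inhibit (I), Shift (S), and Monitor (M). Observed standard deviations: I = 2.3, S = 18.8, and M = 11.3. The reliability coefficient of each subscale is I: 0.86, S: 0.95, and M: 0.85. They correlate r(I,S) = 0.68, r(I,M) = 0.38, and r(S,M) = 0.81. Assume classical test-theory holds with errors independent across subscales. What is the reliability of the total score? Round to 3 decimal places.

Var(I+S+M) = 2.3² + 18.8² + 11.3² + 2·[2.3·18.8·0.68 + 2.3·11.3·0.38 + 18.8·11.3·0.81] = 486.42 + 422.712 = 909.132.
Because errors are independent across components, Cov(Tᵢ,Tⱼ) = Cov(Xᵢ,Xⱼ); the off-diagonal part of the true-score variance is the same as above.
True-score variance = [2.3²·0.86 + 18.8²·0.95 + 11.3²·0.85] + 422.712 = 448.854 + 422.712 = 871.566.
Reliability = 871.566 / 909.132 = 0.959.

0.959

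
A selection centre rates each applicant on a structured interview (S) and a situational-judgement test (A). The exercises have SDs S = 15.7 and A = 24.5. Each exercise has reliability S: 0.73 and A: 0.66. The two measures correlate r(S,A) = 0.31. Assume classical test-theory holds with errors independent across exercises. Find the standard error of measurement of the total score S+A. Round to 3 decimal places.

16.451

Var(total) = 846.74 + 238.483 = 1085.22.
True-score variance = 576.103 + 238.483 = 814.586, so reliability = 0.7506.
Error variance = 1085.22 − 814.586 = 270.637; SEM = √270.637 = 16.451.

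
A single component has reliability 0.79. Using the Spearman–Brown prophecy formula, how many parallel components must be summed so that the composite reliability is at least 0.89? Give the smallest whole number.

3

k ≥ ρ*(1−ρ₁)/(ρ₁(1−ρ*)) = 0.89·0.21 / (0.79·0.11) = 2.151.
Smallest integer k = 3.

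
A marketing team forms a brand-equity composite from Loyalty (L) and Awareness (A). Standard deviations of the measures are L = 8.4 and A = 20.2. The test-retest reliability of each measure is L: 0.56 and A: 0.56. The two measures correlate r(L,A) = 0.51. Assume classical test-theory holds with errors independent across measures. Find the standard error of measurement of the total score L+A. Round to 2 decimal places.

Var(total) = 478.6 + 173.074 = 651.674.
True-score variance = 268.016 + 173.074 = 441.09, so reliability = 0.6769.
Error variance = 651.674 − 441.09 = 210.584; SEM = √210.584 = 14.51.

14.51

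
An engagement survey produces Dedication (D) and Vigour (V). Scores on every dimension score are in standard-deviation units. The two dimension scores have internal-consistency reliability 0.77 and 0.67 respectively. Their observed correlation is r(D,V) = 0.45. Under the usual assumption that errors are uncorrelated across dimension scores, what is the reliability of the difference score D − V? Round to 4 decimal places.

0.4909

Var(D−V) = 1 + 1 − 2·0.45 = 2 − 0.9 = 1.1.
Because errors are independent across components, Cov(Tᵢ,Tⱼ) = Cov(Xᵢ,Xⱼ); the off-diagonal part of the true-score variance is the same as above.
True-score variance = [0.77 + 0.67] − 0.9 = 1.44 − 0.9 = 0.54.
Reliability = 0.54 / 1.1 = 0.4909.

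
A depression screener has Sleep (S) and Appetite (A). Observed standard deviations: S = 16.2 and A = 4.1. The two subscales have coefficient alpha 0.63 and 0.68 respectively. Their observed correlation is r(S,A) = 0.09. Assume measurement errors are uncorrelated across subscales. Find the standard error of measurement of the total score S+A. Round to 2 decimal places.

10.12

Var(total) = 279.25 + 11.9556 = 291.206.
True-score variance = 176.768 + 11.9556 = 188.724, so reliability = 0.6481.
Error variance = 291.206 − 188.724 = 102.482; SEM = √102.482 = 10.12.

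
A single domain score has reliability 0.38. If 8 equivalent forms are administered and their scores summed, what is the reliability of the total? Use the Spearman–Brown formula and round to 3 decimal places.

0.831

ρ_k = kρ / (1 + (k−1)ρ) = 8·0.38 / (1 + 7·0.38) = 3.040 / 3.660 = 0.831.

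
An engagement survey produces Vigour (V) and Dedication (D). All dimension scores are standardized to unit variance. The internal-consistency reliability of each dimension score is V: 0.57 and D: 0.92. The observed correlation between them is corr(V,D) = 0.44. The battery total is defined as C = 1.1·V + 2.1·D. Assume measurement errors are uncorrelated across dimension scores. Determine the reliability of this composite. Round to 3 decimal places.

0.886

Var(C) = 1.1² + 2.1² + 2·[2.31·0.44] = 5.62 + 2.0328 = 7.6528.
Under uncorrelated errors the observed covariances equal the true-score covariances, so only the own-variance terms attenuate.
True-score variance = [1.1²·0.57 + 2.1²·0.92] + 2.0328 = 4.7469 + 2.0328 = 6.7797.
Reliability = 6.7797 / 7.6528 = 0.886.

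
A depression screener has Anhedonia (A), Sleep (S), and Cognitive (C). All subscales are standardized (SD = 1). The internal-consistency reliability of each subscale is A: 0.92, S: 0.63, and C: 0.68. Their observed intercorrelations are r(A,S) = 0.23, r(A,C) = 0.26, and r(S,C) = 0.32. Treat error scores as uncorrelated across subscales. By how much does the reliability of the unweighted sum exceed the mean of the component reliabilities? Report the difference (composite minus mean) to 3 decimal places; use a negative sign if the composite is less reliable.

0.090

Var(sum) = 3 + 1.62 = 4.62; true-score variance = 2.23 + 1.62 = 3.85; composite reliability = 0.8333.
Mean component reliability = 0.7433.
Difference = 0.8333 − 0.7433 = 0.090.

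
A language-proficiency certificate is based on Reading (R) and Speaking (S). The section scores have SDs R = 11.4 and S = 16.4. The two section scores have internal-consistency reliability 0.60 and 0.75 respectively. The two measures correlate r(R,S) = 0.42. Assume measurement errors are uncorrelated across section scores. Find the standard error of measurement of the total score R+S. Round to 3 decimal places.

Var(total) = 398.92 + 157.046 = 555.966.
True-score variance = 279.696 + 157.046 = 436.742, so reliability = 0.7856.
Error variance = 555.966 − 436.742 = 119.224; SEM = √119.224 = 10.919.

10.919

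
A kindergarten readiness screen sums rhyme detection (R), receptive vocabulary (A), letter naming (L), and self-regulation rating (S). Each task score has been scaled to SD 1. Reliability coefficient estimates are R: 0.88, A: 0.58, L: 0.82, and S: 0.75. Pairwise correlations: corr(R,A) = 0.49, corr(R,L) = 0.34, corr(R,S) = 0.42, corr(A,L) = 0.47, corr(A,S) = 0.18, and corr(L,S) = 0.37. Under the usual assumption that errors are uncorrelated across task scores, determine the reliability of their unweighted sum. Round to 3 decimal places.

0.886

Var(R+A+L+S) = 4 + 2·[0.49 + 0.34 + 0.42 + 0.47 + 0.18 + 0.37] = 4 + 4.54 = 8.54.
Because errors are independent across components, Cov(Tᵢ,Tⱼ) = Cov(Xᵢ,Xⱼ); the off-diagonal part of the true-score variance is the same as above.
True-score variance = [0.88 + 0.58 + 0.82 + 0.75] + 4.54 = 3.03 + 4.54 = 7.57.
Reliability = 7.57 / 8.54 = 0.886.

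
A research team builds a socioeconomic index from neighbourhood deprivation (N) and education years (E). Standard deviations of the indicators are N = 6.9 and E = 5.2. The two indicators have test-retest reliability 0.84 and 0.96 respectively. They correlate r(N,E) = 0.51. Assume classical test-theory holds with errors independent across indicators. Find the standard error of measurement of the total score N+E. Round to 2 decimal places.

Var(total) = 74.65 + 36.5976 = 111.248.
True-score variance = 65.9508 + 36.5976 = 102.548, so reliability = 0.9218.
Error variance = 111.248 − 102.548 = 8.6992; SEM = √8.6992 = 2.95.

2.95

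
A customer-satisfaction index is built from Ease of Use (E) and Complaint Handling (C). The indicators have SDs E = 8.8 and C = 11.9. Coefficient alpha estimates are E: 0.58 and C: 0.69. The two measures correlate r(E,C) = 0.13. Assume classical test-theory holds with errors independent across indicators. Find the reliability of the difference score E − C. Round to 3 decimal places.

Var(E−C) = 8.8² + 11.9² − 2·8.8·11.9·0.13 = 219.05 − 27.2272 = 191.823.
Under uncorrelated errors the observed covariances equal the true-score covariances, so only the own-variance terms attenuate.
True-score variance = [8.8²·0.58 + 11.9²·0.69] − 27.2272 = 142.626 − 27.2272 = 115.399.
Reliability = 115.399 / 191.823 = 0.602.

0.602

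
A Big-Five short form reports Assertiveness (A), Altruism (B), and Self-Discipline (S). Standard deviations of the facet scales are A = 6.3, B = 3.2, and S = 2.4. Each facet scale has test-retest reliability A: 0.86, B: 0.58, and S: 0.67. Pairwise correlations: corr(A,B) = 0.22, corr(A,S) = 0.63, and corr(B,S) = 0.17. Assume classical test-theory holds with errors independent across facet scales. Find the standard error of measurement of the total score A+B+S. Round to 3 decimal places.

3.429

Var(total) = 55.69 + 30.5328 = 86.2228.
True-score variance = 43.9318 + 30.5328 = 74.4646, so reliability = 0.8636.
Error variance = 86.2228 − 74.4646 = 11.7582; SEM = √11.7582 = 3.429.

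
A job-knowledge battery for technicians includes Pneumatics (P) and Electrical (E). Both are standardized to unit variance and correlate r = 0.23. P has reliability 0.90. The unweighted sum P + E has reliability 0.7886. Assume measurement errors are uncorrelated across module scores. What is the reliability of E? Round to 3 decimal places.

0.580

Var(P+E) = 2 + 2·0.23 = 2.460.
True-score variance = ρ_P + ρ_E + 2·0.23, so 0.7886 = (0.90 + ρ_E + 0.46) / 2.460.
ρ_E = 0.7886·2.460 − 0.90 − 0.46 = 0.580.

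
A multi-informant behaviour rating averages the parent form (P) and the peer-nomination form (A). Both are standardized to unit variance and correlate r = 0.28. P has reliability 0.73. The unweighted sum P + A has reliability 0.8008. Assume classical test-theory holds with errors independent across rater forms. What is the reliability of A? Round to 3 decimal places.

Var(P+A) = 2 + 2·0.28 = 2.560.
True-score variance = ρ_P + ρ_A + 2·0.28, so 0.8008 = (0.73 + ρ_A + 0.56) / 2.560.
ρ_A = 0.8008·2.560 − 0.73 − 0.56 = 0.760.

0.760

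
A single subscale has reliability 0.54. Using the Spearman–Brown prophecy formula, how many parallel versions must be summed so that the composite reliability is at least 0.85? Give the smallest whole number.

5

k ≥ ρ*(1−ρ₁)/(ρ₁(1−ρ*)) = 0.85·0.46 / (0.54·0.15) = 4.827.
Smallest integer k = 5.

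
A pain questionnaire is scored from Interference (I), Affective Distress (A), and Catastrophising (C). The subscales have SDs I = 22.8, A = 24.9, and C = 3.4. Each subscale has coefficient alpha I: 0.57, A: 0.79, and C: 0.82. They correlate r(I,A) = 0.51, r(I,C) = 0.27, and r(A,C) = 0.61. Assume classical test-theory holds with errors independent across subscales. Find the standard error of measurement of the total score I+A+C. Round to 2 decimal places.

18.86

Var(total) = 1151.41 + 724.22 = 1875.63.
True-score variance = 795.596 + 724.22 = 1519.82, so reliability = 0.8103.
Error variance = 1875.63 − 1519.82 = 355.814; SEM = √355.814 = 18.86.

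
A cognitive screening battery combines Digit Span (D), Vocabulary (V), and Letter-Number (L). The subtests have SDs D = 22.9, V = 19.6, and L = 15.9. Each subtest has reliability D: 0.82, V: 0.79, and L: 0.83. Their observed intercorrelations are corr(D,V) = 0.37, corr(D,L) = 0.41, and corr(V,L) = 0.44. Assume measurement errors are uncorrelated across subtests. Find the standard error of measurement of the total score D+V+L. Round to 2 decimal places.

Var(total) = 1161.38 + 904.955 = 2066.34.
True-score variance = 943.335 + 904.955 = 1848.29, so reliability = 0.8945.
Error variance = 2066.34 − 1848.29 = 218.045; SEM = √218.045 = 14.77.

14.77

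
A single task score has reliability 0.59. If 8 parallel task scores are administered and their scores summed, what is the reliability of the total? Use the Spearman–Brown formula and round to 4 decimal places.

0.9201

ρ_k = kρ / (1 + (k−1)ρ) = 8·0.59 / (1 + 7·0.59) = 4.720 / 5.130 = 0.9201.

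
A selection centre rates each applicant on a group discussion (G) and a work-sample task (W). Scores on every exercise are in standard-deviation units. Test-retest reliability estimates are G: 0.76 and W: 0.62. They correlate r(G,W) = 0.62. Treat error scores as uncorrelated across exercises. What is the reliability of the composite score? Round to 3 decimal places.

Var(G+W) = 2 + 2·[0.62] = 2 + 1.24 = 3.24.
Because errors are independent across components, Cov(Tᵢ,Tⱼ) = Cov(Xᵢ,Xⱼ); the off-diagonal part of the true-score variance is the same as above.
True-score variance = [0.76 + 0.62] + 1.24 = 1.38 + 1.24 = 2.62.
Reliability = 2.62 / 3.24 = 0.809.

0.809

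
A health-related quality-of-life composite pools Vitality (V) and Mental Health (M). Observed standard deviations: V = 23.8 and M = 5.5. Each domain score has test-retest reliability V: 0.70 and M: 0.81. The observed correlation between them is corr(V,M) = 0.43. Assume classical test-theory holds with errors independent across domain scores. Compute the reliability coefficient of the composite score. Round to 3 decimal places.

0.752

Var(V+M) = 23.8² + 5.5² + 2·[23.8·5.5·0.43] = 596.69 + 112.574 = 709.264.
With uncorrelated errors the cross-covariances are all true-score covariance, so they carry over unchanged; only the diagonal terms shrink to ρᵢσᵢ².
True-score variance = [23.8²·0.70 + 5.5²·0.81] + 112.574 = 421.011 + 112.574 = 533.585.
Reliability = 533.585 / 709.264 = 0.752.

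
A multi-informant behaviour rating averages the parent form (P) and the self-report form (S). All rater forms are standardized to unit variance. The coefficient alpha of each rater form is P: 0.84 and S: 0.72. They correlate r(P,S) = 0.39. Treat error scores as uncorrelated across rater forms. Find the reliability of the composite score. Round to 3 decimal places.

Var(P+S) = 2 + 2·[0.39] = 2 + 0.78 = 2.78.
Because errors are independent across components, Cov(Tᵢ,Tⱼ) = Cov(Xᵢ,Xⱼ); the off-diagonal part of the true-score variance is the same as above.
True-score variance = [0.84 + 0.72] + 0.78 = 1.56 + 0.78 = 2.34.
Reliability = 2.34 / 2.78 = 0.842.

0.842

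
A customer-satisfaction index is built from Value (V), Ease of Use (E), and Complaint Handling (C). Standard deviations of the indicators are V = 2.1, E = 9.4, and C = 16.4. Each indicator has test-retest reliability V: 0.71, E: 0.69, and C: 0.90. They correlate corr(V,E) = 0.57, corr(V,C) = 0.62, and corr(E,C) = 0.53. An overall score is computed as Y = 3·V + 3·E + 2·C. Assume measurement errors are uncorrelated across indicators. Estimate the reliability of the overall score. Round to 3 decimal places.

Var(Y) = 3²·2.1² + 3²·9.4² + 2²·16.4² + 2·[9·2.1·9.4·0.57 + 6·2.1·16.4·0.62 + 6·9.4·16.4·0.53] = 1910.77 + 1439.22 = 3349.99.
Under uncorrelated errors the observed covariances equal the true-score covariances, so only the own-variance terms attenuate.
True-score variance = [3²·2.1²·0.71 + 3²·9.4²·0.69 + 2²·16.4²·0.90] + 1439.22 = 1545.15 + 1439.22 = 2984.38.
Reliability = 2984.38 / 3349.99 = 0.891.

0.891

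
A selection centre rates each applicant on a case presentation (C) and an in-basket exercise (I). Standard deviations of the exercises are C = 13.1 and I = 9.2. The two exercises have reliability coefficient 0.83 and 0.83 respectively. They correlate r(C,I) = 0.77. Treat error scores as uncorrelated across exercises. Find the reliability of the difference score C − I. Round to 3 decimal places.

Var(C−I) = 13.1² + 9.2² − 2·13.1·9.2·0.77 = 256.25 − 185.601 = 70.6492.
Because errors are independent across components, Cov(Tᵢ,Tⱼ) = Cov(Xᵢ,Xⱼ); the off-diagonal part of the true-score variance is the same as above.
True-score variance = [13.1²·0.83 + 9.2²·0.83] − 185.601 = 212.687 − 185.601 = 27.0867.
Reliability = 27.0867 / 70.6492 = 0.383.

0.383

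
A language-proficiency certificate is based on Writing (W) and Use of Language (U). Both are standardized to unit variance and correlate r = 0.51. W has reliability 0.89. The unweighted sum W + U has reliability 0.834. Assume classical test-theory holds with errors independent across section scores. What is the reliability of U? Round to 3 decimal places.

Var(W+U) = 2 + 2·0.51 = 3.020.
True-score variance = ρ_W + ρ_U + 2·0.51, so 0.834 = (0.89 + ρ_U + 1.02) / 3.020.
ρ_U = 0.834·3.020 − 0.89 − 1.02 = 0.609.

0.609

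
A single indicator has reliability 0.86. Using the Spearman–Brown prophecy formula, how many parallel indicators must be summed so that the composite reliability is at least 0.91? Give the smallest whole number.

2

k ≥ ρ*(1−ρ₁)/(ρ₁(1−ρ*)) = 0.91·0.14 / (0.86·0.09) = 1.646.
Smallest integer k = 2.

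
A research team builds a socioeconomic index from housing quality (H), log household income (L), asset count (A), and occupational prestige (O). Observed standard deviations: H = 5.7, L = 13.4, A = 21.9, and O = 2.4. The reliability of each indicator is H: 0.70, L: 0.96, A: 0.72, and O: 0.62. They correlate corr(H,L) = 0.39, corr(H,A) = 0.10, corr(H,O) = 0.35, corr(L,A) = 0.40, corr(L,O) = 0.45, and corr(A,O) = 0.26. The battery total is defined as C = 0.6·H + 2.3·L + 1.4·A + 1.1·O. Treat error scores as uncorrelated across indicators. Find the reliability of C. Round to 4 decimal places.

Var(C) = 0.6²·5.7² + 2.3²·13.4² + 1.4²·21.9² + 1.1²·2.4² + 2·[1.38·5.7·13.4·0.39 + 0.84·5.7·21.9·0.10 + 0.66·5.7·2.4·0.35 + 3.22·13.4·21.9·0.40 + 2.53·13.4·2.4·0.45 + 1.54·21.9·2.4·0.26] = 1908.57 + 980.778 = 2889.35.
Because errors are independent across components, Cov(Tᵢ,Tⱼ) = Cov(Xᵢ,Xⱼ); the off-diagonal part of the true-score variance is the same as above.
True-score variance = [0.6²·5.7²·0.70 + 2.3²·13.4²·0.96 + 1.4²·21.9²·0.72 + 1.1²·2.4²·0.62] + 980.778 = 1601.21 + 980.778 = 2581.99.
Reliability = 2581.99 / 2889.35 = 0.8936.

0.8936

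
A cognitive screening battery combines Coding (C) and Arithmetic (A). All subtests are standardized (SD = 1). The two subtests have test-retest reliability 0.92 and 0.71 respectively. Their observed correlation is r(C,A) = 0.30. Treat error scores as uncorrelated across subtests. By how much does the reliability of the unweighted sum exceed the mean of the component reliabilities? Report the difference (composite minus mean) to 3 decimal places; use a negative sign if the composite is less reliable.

Var(sum) = 2 + 0.6 = 2.6; true-score variance = 1.63 + 0.6 = 2.23; composite reliability = 0.8577.
Mean component reliability = 0.8150.
Difference = 0.8577 − 0.8150 = 0.043.

0.043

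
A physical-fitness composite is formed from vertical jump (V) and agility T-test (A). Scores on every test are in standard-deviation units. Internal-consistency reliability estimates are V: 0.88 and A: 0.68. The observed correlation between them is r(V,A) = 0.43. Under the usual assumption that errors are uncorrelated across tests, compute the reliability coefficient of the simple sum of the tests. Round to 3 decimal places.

Var(V+A) = 2 + 2·[0.43] = 2 + 0.86 = 2.86.
Because errors are independent across components, Cov(Tᵢ,Tⱼ) = Cov(Xᵢ,Xⱼ); the off-diagonal part of the true-score variance is the same as above.
True-score variance = [0.88 + 0.68] + 0.86 = 1.56 + 0.86 = 2.42.
Reliability = 2.42 / 2.86 = 0.846.

0.846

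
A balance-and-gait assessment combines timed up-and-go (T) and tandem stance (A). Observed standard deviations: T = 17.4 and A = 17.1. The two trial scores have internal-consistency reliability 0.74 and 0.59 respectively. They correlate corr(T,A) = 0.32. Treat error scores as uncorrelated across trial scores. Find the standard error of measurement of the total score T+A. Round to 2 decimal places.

Var(total) = 595.17 + 190.426 = 785.596.
True-score variance = 396.564 + 190.426 = 586.99, so reliability = 0.7472.
Error variance = 785.596 − 586.99 = 198.606; SEM = √198.606 = 14.09.

14.09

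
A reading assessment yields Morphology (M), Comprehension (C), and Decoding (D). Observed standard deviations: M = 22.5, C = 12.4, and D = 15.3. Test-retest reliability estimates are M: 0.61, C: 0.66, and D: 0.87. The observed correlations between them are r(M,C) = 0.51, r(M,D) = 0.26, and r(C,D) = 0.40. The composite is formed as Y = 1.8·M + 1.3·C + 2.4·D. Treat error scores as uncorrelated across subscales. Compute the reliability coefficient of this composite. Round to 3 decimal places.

0.825

Var(Y) = 1.8²·22.5² + 1.3²·12.4² + 2.4²·15.3² + 2·[2.34·22.5·12.4·0.51 + 4.32·22.5·15.3·0.26 + 3.12·12.4·15.3·0.40] = 3248.46 + 1912.78 = 5161.24.
With uncorrelated errors the cross-covariances are all true-score covariance, so they carry over unchanged; only the diagonal terms shrink to ρᵢσᵢ².
True-score variance = [1.8²·22.5²·0.61 + 1.3²·12.4²·0.66 + 2.4²·15.3²·0.87] + 1912.78 = 2345.13 + 1912.78 = 4257.91.
Reliability = 4257.91 / 5161.24 = 0.825.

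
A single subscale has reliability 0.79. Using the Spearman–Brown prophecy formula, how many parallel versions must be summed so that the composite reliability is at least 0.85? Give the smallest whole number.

k ≥ ρ*(1−ρ₁)/(ρ₁(1−ρ*)) = 0.85·0.21 / (0.79·0.15) = 1.506.
Smallest integer k = 2.

2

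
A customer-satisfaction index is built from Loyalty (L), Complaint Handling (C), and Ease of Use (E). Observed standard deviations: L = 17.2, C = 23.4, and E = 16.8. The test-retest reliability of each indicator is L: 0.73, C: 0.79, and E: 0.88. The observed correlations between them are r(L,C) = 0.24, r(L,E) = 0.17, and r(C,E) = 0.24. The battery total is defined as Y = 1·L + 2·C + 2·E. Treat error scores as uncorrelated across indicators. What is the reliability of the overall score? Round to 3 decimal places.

0.864

Var(Y) = 17.2² + 2²·23.4² + 2²·16.8² + 2·[2·17.2·23.4·0.24 + 2·17.2·16.8·0.17 + 4·23.4·16.8·0.24] = 3615.04 + 1337.66 = 4952.7.
Because errors are independent across components, Cov(Tᵢ,Tⱼ) = Cov(Xᵢ,Xⱼ); the off-diagonal part of the true-score variance is the same as above.
True-score variance = [17.2²·0.73 + 2²·23.4²·0.79 + 2²·16.8²·0.88] + 1337.66 = 2939.74 + 1337.66 = 4277.4.
Reliability = 4277.4 / 4952.7 = 0.864.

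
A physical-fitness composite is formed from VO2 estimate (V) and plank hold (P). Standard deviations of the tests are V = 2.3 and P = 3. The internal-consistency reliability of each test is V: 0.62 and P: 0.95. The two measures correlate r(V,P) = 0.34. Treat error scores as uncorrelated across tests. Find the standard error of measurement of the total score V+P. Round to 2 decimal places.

1.57

Var(total) = 14.29 + 4.692 = 18.982.
True-score variance = 11.8298 + 4.692 = 16.5218, so reliability = 0.8704.
Error variance = 18.982 − 16.5218 = 2.4602; SEM = √2.4602 = 1.57.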